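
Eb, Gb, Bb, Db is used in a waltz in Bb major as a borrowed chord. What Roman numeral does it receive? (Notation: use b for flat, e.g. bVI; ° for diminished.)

iv7

The root Eb is the diatonic 4th degree of Bb major; the borrowing shows in the chord quality. Diatonically Bb major has Eb (IV) on that degree; Eb–Gb–Bb–Db is instead the minor-seventh chord native to Bb minor, so it takes the label iv7.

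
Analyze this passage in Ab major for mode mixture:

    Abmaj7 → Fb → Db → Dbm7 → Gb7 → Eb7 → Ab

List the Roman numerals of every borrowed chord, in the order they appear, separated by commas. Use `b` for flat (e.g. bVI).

bVI, iv7, bVII7

The diatonic triads in Ab major are Ab, Bbm, Cm, Db, Eb, Fm, Gdim. Abmaj7, Db, Eb7 and Ab are all diatonic. Fb (Fb–Ab–Cb) is not: scale degree 6 in Ab major carries Fm (vi). In Ab minor the chord on that degree is Fb, so here it functions as bVI, borrowed from the parallel minor. Dbm7 (Db–Fb–Ab–Cb) doesn't fit — on degree 4 Ab major would have Db (IV). Dbm7 is the degree-4 chord of Ab minor, so it is the borrowed iv7. Gb7 (Gb–Bb–Db–Fb) doesn't fit — on degree 7 Ab major would have Gdim (vii°). Gb7 is the degree-7 chord of Ab minor, so it is the borrowed bVII7.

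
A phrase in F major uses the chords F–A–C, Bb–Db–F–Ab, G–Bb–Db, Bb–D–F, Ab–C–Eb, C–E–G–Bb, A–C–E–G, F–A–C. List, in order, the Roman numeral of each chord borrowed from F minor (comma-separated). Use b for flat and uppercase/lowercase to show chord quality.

iv7, ii°, bIII

F major has the diatonic set F, Gm, Am, Bb, C, Dm, Edim. F–A–C = F, Bb–D–F = Bb, C–E–G–Bb = C7 and A–C–E–G = Am7 are all diatonic. Bb–Db–F–Ab doesn't fit — on degree 4 F major would have Bb (IV). Bbm7 is the degree-4 chord of F minor, so it is the borrowed iv7. But G–Bb–Db is foreign: the diatonic ii on degree 2 is Gm, whereas Gdim comes from F minor. It is labeled ii°. Ab–C–Eb is not: scale degree 3 in F major carries Am (iii). In F minor the chord on that degree is Ab, so here it functions as bIII, borrowed from the parallel minor.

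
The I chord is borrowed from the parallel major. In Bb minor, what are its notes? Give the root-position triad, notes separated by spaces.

Bb D F

The root, Bb, is scale degree 1 — the same note in Bb minor and Bb major; only the chord quality changes. Stacking thirds in Bb major on Bb gives Bb–D–F.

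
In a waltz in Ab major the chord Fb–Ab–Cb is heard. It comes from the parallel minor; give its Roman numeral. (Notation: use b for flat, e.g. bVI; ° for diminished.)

Fb is the lowered form of scale degree 6 in Ab major (the diatonic degree 6 is F). The diatonic chord on degree 6 would be Fm (vi), but Fb–Ab–Cb is the major chord from Ab minor. As a borrowed chord it is labeled bVI.

bVI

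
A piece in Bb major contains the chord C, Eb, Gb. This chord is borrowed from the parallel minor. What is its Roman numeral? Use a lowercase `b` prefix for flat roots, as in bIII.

C is scale degree 2 in Bb major. C–Eb–Gb is a diminished chord — the form found in Bb minor, not the diatonic ii (Cm). Borrowed into Bb major it is written ii°.

ii°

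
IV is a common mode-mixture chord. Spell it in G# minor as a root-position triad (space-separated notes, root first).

C# E# G#

The root, C#, is scale degree 4 — the same note in G# minor and G# major; only the chord quality changes. Stacking thirds in G# major on C# gives C#–E#–G#.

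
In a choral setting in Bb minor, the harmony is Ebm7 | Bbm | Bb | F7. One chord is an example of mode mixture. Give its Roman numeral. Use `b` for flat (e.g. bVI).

I

In Bb minor (with V from harmonic minor) the diatonic chords are Bbm, Cdim, Db, Ebm, F, Gb, Ab. Ebm7, Bbm and F7 all belong to that set. Bb (Bb–D–F) is not: scale degree 1 in Bb minor carries Bbm (i). In Bb major the chord on that degree is Bb, so here it functions as I, borrowed from the parallel major.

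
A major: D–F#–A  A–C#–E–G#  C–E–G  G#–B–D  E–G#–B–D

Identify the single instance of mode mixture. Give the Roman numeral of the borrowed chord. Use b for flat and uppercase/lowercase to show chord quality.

A major has the diatonic set A, Bm, C#m, D, E, F#m, G#dim. Of the given chords, D–F#–A = D, A–C#–E–G# = Amaj7, G#–B–D = G#dim and E–G#–B–D = E7 are diatonic. But C–E–G is foreign: the diatonic iii on degree 3 is C#m, whereas C comes from A minor. It is labeled bIII.

bIII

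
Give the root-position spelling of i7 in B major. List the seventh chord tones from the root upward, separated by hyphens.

i7 is built on scale degree 1, which is B in both B major and its parallel. In B minor the chord on B is B–D–F#–A.

B-D-F#-A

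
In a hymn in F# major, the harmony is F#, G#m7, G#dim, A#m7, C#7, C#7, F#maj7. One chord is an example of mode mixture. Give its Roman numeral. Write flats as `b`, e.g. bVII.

ii°

In F# major the diatonic chords are F#, G#m, A#m, B, C#, D#m, E#dim. F#, G#m7, A#m7, C#7 and F#maj7 are all diatonic. G#dim (G#–B–D) doesn't fit — on degree 2 F# major would have G#m (ii). G#dim is the degree-2 chord of F# minor, so it is the borrowed ii°.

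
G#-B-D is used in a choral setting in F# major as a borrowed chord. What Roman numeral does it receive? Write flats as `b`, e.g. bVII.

The root G# is the diatonic 2nd degree of F# major; the borrowing shows in the chord quality. The diatonic chord on degree 2 would be G#m (ii), but G#–B–D is the diminished chord from F# minor. As a borrowed chord it is labeled ii°.

ii°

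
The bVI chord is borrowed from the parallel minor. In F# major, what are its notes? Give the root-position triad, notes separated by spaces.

D F# A

Scale degree 6 in F# major is D#. bVI uses the lowered form, D, taken from F# minor. In F# minor the chord on D is D–F#–A.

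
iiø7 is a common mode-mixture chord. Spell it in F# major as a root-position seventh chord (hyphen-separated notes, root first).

G#-B-D-F#

The root, G#, is scale degree 2 — the same note in F# major and F# minor; only the chord quality changes. In F# minor the chord on G# is G#–B–D–F#.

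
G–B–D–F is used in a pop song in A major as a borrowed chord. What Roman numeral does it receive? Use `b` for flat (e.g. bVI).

bVII7

In A major scale degree 7 is G#; G is its lowered form, from A minor. The diatonic chord on degree 7 would be G#dim (vii°), but G–B–D–F is the dominant-seventh chord from A minor. As a borrowed chord it is labeled bVII7.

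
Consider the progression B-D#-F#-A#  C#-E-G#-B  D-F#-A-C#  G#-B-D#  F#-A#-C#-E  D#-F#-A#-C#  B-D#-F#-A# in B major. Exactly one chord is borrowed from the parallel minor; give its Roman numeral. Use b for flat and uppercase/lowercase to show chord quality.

The diatonic triads in B major are B, C#m, D#m, E, F#, G#m, A#dim. B–D#–F#–A# = Bmaj7, C#–E–G#–B = C#m7, G#–B–D# = G#m, F#–A#–C#–E = F#7 and D#–F#–A#–C# = D#m7 are all diatonic. D–F#–A–C# doesn't fit — on degree 3 B major would have D#m (iii). Dmaj7 is the degree-3 chord of B minor, so it is the borrowed bIIImaj7.

bIIImaj7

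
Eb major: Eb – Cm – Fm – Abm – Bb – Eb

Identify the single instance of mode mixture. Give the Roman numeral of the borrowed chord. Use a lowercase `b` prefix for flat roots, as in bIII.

iv

In Eb major the diatonic chords are Eb, Fm, Gm, Ab, Bb, Cm, Ddim. Eb, Cm, Fm and Bb are all diatonic. Abm (Ab–Cb–Eb) doesn't fit — on degree 4 Eb major would have Ab (IV). Abm is the degree-4 chord of Eb minor, so it is the borrowed iv.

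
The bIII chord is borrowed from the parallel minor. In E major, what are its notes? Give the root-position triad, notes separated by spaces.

bIII is built on the lowered scale degree 3. In E major degree 3 is G#; lowered it becomes G. Stacking thirds in E minor on G gives G–B–D.

G B D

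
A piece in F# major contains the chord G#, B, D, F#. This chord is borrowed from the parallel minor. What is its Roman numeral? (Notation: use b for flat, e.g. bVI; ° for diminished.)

The root G# is the diatonic 2nd degree of F# major; the borrowing shows in the chord quality. The diatonic chord on degree 2 would be G#m (ii), but G#–B–D–F# is the half-diminished-seventh chord from F# minor. As a borrowed chord it is labeled iiø7.

iiø7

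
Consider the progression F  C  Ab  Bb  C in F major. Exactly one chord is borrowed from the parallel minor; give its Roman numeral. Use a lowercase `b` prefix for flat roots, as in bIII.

bIII

The diatonic triads in F major are F, Gm, Am, Bb, C, Dm, Edim. F, C and Bb all belong to that set. But Ab (Ab–C–Eb) is foreign: the diatonic iii on degree 3 is Am, whereas Ab comes from F minor. It is labeled bIII.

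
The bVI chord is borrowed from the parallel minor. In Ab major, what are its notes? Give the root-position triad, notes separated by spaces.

Scale degree 6 in Ab major is F. bVI uses the lowered form, Fb, taken from Ab minor. Building the major chord from the parallel minor on Fb: Fb–Ab–Cb.

Fb Ab Cb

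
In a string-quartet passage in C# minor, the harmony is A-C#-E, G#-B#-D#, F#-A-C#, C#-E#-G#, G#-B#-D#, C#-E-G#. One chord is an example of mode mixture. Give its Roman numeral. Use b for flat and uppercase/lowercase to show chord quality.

The diatonic triads in C# minor (with V from harmonic minor) are C#m, D#dim, E, F#m, G#, A, B. A–C#–E = A, G#–B#–D# = G#, F#–A–C# = F#m and C#–E–G# = C#m are all diatonic. C#–E#–G# is not: scale degree 1 in C# minor carries C#m (i). In C# major the chord on that degree is C#, so here it functions as I, borrowed from the parallel major.

I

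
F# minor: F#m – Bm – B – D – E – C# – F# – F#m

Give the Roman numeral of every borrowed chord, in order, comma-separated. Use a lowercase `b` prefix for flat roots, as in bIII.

F# minor has the diatonic set F#m, G#dim, A, Bm, C#, D, E (with V from harmonic minor). F#m, Bm, D, E and C# all belong to that set. B (B–D#–F#) is not: scale degree 4 in F# minor carries Bm (iv). In F# major the chord on that degree is B, so here it functions as IV, borrowed from the parallel major. F# (F#–A#–C#) doesn't fit — on degree 1 F# minor would have F#m (i). F# is the degree-1 chord of F# major, so it is the borrowed I.

IV, I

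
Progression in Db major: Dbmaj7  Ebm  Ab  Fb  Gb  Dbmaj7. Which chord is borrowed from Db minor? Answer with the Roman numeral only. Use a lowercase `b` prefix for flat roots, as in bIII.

bIII

Db major has the diatonic set Db, Ebm, Fm, Gb, Ab, Bbm, Cdim. Dbmaj7, Ebm, Ab and Gb are all diatonic. Fb (Fb–Ab–Cb) is not: scale degree 3 in Db major carries Fm (iii). In Db minor the chord on that degree is Fb, so here it functions as bIII, borrowed from the parallel minor.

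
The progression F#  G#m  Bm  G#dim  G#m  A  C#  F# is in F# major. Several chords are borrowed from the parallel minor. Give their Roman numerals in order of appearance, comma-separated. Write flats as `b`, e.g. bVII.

iv, ii°, bIII

F# major has the diatonic set F#, G#m, A#m, B, C#, D#m, E#dim. F#, G#m and C# all belong to that set. Bm (B–D–F#) is not: scale degree 4 in F# major carries B (IV). In F# minor the chord on that degree is Bm, so here it functions as iv, borrowed from the parallel minor. G#dim (G#–B–D) doesn't fit — on degree 2 F# major would have G#m (ii). G#dim is the degree-2 chord of F# minor, so it is the borrowed ii°. But A (A–C#–E) is foreign: the diatonic iii on degree 3 is A#m, whereas A comes from F# minor. It is labeled bIII.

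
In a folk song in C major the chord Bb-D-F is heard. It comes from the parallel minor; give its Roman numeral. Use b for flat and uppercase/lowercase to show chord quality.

In C major scale degree 7 is B; Bb is its lowered form, from C minor. The diatonic chord on degree 7 would be Bdim (vii°), but Bb–D–F is the major chord from C minor. As a borrowed chord it is labeled bVII.

bVII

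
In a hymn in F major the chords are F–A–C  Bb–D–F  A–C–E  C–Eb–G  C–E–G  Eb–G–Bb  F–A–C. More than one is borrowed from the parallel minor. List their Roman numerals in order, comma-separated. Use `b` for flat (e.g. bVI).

The diatonic triads in F major are F, Gm, Am, Bb, C, Dm, Edim. F–A–C = F, Bb–D–F = Bb, A–C–E = Am and C–E–G = C all belong to that set. C–Eb–G is not: scale degree 5 in F major carries C (V). In F minor the chord on that degree is Cm, so here it functions as v, borrowed from the parallel minor. Eb–G–Bb is not: scale degree 7 in F major carries Edim (vii°). In F minor the chord on that degree is Eb, so here it functions as bVII, borrowed from the parallel minor.

v, bVII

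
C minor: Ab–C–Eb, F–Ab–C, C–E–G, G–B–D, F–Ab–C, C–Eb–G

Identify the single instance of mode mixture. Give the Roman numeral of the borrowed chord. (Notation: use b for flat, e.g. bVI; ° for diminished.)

C minor has the diatonic set Cm, Ddim, Eb, Fm, G, Ab, Bb (with V from harmonic minor). Of the given chords, Ab–C–Eb = Ab, F–Ab–C = Fm, G–B–D = G and C–Eb–G = Cm are diatonic. C–E–G doesn't fit — on degree 1 C minor would have Cm (i). C is the degree-1 chord of C major, so it is the borrowed I.

I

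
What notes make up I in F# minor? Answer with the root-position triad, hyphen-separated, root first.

F#-A#-C#

The root, F#, is scale degree 1 — the same note in F# minor and F# major; only the chord quality changes. Stacking thirds in F# major on F# gives F#–A#–C#.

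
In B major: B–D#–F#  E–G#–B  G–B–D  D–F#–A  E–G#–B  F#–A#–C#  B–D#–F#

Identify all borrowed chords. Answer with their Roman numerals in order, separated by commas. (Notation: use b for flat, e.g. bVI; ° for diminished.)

In B major the diatonic chords are B, C#m, D#m, E, F#, G#m, A#dim. B–D#–F# = B, E–G#–B = E and F#–A#–C# = F# all belong to that set. G–B–D is not: scale degree 6 in B major carries G#m (vi). In B minor the chord on that degree is G, so here it functions as bVI, borrowed from the parallel minor. D–F#–A is not: scale degree 3 in B major carries D#m (iii). In B minor the chord on that degree is D, so here it functions as bIII, borrowed from the parallel minor.

bVI, bIII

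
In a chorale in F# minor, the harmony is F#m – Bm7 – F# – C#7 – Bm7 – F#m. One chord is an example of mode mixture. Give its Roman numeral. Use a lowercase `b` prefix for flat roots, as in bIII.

I

The diatonic triads in F# minor (with V from harmonic minor) are F#m, G#dim, A, Bm, C#, D, E. Of the given chords, F#m, Bm7 and C#7 are diatonic. F# (F#–A#–C#) doesn't fit — on degree 1 F# minor would have F#m (i). F# is the degree-1 chord of F# major, so it is the borrowed I.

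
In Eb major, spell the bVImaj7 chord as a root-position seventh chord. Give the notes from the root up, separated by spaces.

Cb Eb Gb Bb

The root of bVImaj7 is the lowered 6th degree: C becomes Cb. Building the major-seventh chord from the parallel minor on Cb: Cb–Eb–Gb–Bb.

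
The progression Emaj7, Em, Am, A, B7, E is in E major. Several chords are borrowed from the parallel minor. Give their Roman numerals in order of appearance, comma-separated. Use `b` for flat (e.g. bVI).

i, iv

E major has the diatonic set E, F#m, G#m, A, B, C#m, D#dim. Emaj7, A, B7 and E are all diatonic. Em (E–G–B) doesn't fit — on degree 1 E major would have E (I). Em is the degree-1 chord of E minor, so it is the borrowed i. Am (A–C–E) is not: scale degree 4 in E major carries A (IV). In E minor the chord on that degree is Am, so here it functions as iv, borrowed from the parallel minor.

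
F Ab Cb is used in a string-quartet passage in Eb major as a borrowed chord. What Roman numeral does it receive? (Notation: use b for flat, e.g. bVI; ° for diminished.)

F is scale degree 2 in Eb major. F–Ab–Cb is a diminished chord — the form found in Eb minor, not the diatonic ii (Fm). Borrowed into Eb major it is written ii°.

ii°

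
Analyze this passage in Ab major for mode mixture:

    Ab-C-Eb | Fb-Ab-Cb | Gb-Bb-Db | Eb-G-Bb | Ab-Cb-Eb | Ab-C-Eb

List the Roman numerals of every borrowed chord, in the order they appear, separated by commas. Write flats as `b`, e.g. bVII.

Ab major has the diatonic set Ab, Bbm, Cm, Db, Eb, Fm, Gdim. Ab–C–Eb = Ab and Eb–G–Bb = Eb both belong to that set. But Fb–Ab–Cb is foreign: the diatonic vi on degree 6 is Fm, whereas Fb comes from Ab minor. It is labeled bVI. Gb–Bb–Db doesn't fit — on degree 7 Ab major would have Gdim (vii°). Gb is the degree-7 chord of Ab minor, so it is the borrowed bVII. Ab–Cb–Eb is not: scale degree 1 in Ab major carries Ab (I). In Ab minor the chord on that degree is Abm, so here it functions as i, borrowed from the parallel minor.

bVI, bVII, i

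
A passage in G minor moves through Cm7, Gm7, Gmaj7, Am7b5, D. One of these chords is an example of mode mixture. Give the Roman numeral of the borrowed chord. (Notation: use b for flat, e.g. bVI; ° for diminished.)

The diatonic triads in G minor (with V from harmonic minor) are Gm, Adim, Bb, Cm, D, Eb, F. Cm7, Gm7, Am7b5 and D are all diatonic. But Gmaj7 (G–B–D–F#) is foreign: the diatonic i on degree 1 is Gm, whereas Gmaj7 comes from G major. It is labeled Imaj7.

Imaj7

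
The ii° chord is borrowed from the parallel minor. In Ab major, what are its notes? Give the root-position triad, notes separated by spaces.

The root, Bb, is scale degree 2 — the same note in Ab major and Ab minor; only the chord quality changes. In Ab minor the chord on Bb is Bb–Db–Fb.

Bb Db Fb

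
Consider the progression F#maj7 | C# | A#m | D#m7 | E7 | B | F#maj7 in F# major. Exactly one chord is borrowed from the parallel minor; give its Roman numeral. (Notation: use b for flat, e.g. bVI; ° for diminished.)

bVII7

F# major has the diatonic set F#, G#m, A#m, B, C#, D#m, E#dim. F#maj7, C#, A#m, D#m7 and B all belong to that set. E7 (E–G#–B–D) doesn't fit — on degree 7 F# major would have E#dim (vii°). E7 is the degree-7 chord of F# minor, so it is the borrowed bVII7.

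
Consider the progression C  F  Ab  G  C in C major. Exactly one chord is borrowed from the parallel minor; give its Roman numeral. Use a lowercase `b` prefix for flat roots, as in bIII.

bVI

C major has the diatonic set C, Dm, Em, F, G, Am, Bdim. C, F and G all belong to that set. But Ab (Ab–C–Eb) is foreign: the diatonic vi on degree 6 is Am, whereas Ab comes from C minor. It is labeled bVI.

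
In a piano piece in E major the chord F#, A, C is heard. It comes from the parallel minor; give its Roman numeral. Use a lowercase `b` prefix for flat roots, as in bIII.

ii°

The root F# is the diatonic 2nd degree of E major; the borrowing shows in the chord quality. F#–A–C is a diminished chord — the form found in E minor, not the diatonic ii (F#m). Borrowed into E major it is written ii°.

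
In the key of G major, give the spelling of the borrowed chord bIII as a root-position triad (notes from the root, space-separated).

Scale degree 3 in G major is B. bIII uses the lowered form, Bb, taken from G minor. Stacking thirds in G minor on Bb gives Bb–D–F.

Bb D F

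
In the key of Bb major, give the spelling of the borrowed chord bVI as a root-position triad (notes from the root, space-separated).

bVI is built on the lowered scale degree 6. In Bb major degree 6 is G; lowered it becomes Gb. Stacking thirds in Bb minor on Gb gives Gb–Bb–Db.

Gb Bb Db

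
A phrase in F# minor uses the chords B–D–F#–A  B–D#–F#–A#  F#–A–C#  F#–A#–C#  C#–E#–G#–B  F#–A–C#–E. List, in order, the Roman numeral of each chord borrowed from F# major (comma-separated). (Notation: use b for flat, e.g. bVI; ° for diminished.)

IVmaj7, I

The diatonic triads in F# minor (with V from harmonic minor) are F#m, G#dim, A, Bm, C#, D, E. Of the given chords, B–D–F#–A = Bm7, F#–A–C# = F#m, C#–E#–G#–B = C#7 and F#–A–C#–E = F#m7 are diatonic. B–D#–F#–A# doesn't fit — on degree 4 F# minor would have Bm (iv). Bmaj7 is the degree-4 chord of F# major, so it is the borrowed IVmaj7. But F#–A#–C# is foreign: the diatonic i on degree 1 is F#m, whereas F# comes from F# major. It is labeled I.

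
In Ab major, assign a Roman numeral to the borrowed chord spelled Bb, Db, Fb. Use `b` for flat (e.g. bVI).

ii°

Bb is scale degree 2 in Ab major. The diatonic chord on degree 2 would be Bbm (ii), but Bb–Db–Fb is the diminished chord from Ab minor. As a borrowed chord it is labeled ii°.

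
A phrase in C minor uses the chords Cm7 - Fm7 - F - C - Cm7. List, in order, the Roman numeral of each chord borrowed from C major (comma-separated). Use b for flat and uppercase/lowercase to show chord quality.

C minor has the diatonic set Cm, Ddim, Eb, Fm, G, Ab, Bb (with V from harmonic minor). Cm7 and Fm7 are both diatonic. F (F–A–C) doesn't fit — on degree 4 C minor would have Fm (iv). F is the degree-4 chord of C major, so it is the borrowed IV. But C (C–E–G) is foreign: the diatonic i on degree 1 is Cm, whereas C comes from C major. It is labeled I.

IV, I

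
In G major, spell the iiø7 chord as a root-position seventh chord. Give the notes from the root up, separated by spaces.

iiø7 is built on scale degree 2, which is A in both G major and its parallel. Stacking thirds in G minor on A gives A–C–Eb–G.

A C Eb G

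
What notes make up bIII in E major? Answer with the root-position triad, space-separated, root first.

G B D

Scale degree 3 in E major is G#. bIII uses the lowered form, G, taken from E minor. Stacking thirds in E minor on G gives G–B–D.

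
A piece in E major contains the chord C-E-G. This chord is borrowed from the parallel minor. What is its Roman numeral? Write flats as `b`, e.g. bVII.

bVI

C is the lowered form of scale degree 6 in E major (the diatonic degree 6 is C#). Diatonically E major has C#m (vi) on that degree; C–E–G is instead the major chord native to E minor, so it takes the label bVI.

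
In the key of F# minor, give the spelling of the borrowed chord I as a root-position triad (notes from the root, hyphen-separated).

F#-A#-C#

I is built on scale degree 1, which is F# in both F# minor and its parallel. Stacking thirds in F# major on F# gives F#–A#–C#.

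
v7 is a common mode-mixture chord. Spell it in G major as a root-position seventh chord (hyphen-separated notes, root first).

D-F-A-C

The root, D, is scale degree 5 — the same note in G major and G minor; only the chord quality changes. In G minor the chord on D is D–F–A–C.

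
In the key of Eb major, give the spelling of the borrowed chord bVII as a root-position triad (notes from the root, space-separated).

The root of bVII is the lowered 7th degree: D becomes Db. In Eb minor the chord on Db is Db–F–Ab.

Db F Ab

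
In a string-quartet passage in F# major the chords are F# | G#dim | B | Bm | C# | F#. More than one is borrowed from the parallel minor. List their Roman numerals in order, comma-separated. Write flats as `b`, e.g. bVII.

The diatonic triads in F# major are F#, G#m, A#m, B, C#, D#m, E#dim. F#, B and C# all belong to that set. G#dim (G#–B–D) is not: scale degree 2 in F# major carries G#m (ii). In F# minor the chord on that degree is G#dim, so here it functions as ii°, borrowed from the parallel minor. Bm (B–D–F#) doesn't fit — on degree 4 F# major would have B (IV). Bm is the degree-4 chord of F# minor, so it is the borrowed iv.

ii°, iv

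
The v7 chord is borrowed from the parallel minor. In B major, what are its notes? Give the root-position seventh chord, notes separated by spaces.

F# A C# E

v7 is built on scale degree 5, which is F# in both B major and its parallel. In B minor the chord on F# is F#–A–C#–E.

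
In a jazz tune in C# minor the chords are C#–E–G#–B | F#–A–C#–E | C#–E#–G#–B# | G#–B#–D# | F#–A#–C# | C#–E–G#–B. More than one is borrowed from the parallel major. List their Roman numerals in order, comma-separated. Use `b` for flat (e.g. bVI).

Imaj7, IV

In C# minor (with V from harmonic minor) the diatonic chords are C#m, D#dim, E, F#m, G#, A, B. C#–E–G#–B = C#m7, F#–A–C#–E = F#m7 and G#–B#–D# = G# are all diatonic. But C#–E#–G#–B# is foreign: the diatonic i on degree 1 is C#m, whereas C#maj7 comes from C# major. It is labeled Imaj7. But F#–A#–C# is foreign: the diatonic iv on degree 4 is F#m, whereas F# comes from C# major. It is labeled IV.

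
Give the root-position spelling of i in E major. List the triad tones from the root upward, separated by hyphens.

i is built on scale degree 1, which is E in both E major and its parallel. Building the minor chord from the parallel minor on E: E–G–B.

E-G-B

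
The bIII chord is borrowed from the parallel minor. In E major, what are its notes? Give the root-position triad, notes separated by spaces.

G B D

The root of bIII is the lowered 3rd degree: G# becomes G. Stacking thirds in E minor on G gives G–B–D.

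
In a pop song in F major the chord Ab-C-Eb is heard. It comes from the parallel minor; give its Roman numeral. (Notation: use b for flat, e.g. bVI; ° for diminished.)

In F major scale degree 3 is A; Ab is its lowered form, from F minor. Ab–C–Eb is a major chord — the form found in F minor, not the diatonic iii (Am). Borrowed into F major it is written bIII.

bIII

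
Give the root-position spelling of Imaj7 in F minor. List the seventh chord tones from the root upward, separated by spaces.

The root, F, is scale degree 1 — the same note in F minor and F major; only the chord quality changes. Building the major-seventh chord from the parallel major on F: F–A–C–E.

F A C E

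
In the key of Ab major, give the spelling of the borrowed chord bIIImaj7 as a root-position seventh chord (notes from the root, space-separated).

The root of bIIImaj7 is the lowered 3rd degree: C becomes Cb. Stacking thirds in Ab minor on Cb gives Cb–Eb–Gb–Bb.

Cb Eb Gb Bb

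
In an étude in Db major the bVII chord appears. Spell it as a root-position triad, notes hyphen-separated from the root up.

Cb-Eb-Gb

Scale degree 7 in Db major is C. bVII uses the lowered form, Cb, taken from Db minor. Stacking thirds in Db minor on Cb gives Cb–Eb–Gb.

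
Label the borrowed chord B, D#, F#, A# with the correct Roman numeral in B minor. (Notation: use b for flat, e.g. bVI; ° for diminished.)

Imaj7

The root B is the diatonic 1st degree of B minor; the borrowing shows in the chord quality. B–D#–F#–A# is a major-seventh chord — the form found in B major, not the diatonic i (Bm). Borrowed into B minor it is written Imaj7.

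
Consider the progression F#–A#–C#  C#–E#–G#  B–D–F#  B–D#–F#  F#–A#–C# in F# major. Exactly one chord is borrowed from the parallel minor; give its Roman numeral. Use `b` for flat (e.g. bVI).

The diatonic triads in F# major are F#, G#m, A#m, B, C#, D#m, E#dim. F#–A#–C# = F#, C#–E#–G# = C# and B–D#–F# = B are all diatonic. But B–D–F# is foreign: the diatonic IV on degree 4 is B, whereas Bm comes from F# minor. It is labeled iv.

iv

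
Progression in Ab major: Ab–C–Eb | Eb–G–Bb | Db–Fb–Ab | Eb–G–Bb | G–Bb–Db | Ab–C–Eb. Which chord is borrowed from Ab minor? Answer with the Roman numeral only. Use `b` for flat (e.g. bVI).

In Ab major the diatonic chords are Ab, Bbm, Cm, Db, Eb, Fm, Gdim. Ab–C–Eb = Ab, Eb–G–Bb = Eb and G–Bb–Db = Gdim all belong to that set. Db–Fb–Ab doesn't fit — on degree 4 Ab major would have Db (IV). Dbm is the degree-4 chord of Ab minor, so it is the borrowed iv.

iv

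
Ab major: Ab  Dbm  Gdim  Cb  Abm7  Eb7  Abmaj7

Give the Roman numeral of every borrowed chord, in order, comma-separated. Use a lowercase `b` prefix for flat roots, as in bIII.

iv, bIII, i7

In Ab major the diatonic chords are Ab, Bbm, Cm, Db, Eb, Fm, Gdim. Ab, Gdim, Eb7 and Abmaj7 are all diatonic. But Dbm (Db–Fb–Ab) is foreign: the diatonic IV on degree 4 is Db, whereas Dbm comes from Ab minor. It is labeled iv. Cb (Cb–Eb–Gb) doesn't fit — on degree 3 Ab major would have Cm (iii). Cb is the degree-3 chord of Ab minor, so it is the borrowed bIII. Abm7 (Ab–Cb–Eb–Gb) is not: scale degree 1 in Ab major carries Ab (I). In Ab minor the chord on that degree is Abm7, so here it functions as i7, borrowed from the parallel minor.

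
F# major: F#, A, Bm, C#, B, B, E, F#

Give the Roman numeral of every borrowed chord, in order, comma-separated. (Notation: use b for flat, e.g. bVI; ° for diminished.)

bIII, iv, bVII

In F# major the diatonic chords are F#, G#m, A#m, B, C#, D#m, E#dim. F#, C# and B all belong to that set. A (A–C#–E) doesn't fit — on degree 3 F# major would have A#m (iii). A is the degree-3 chord of F# minor, so it is the borrowed bIII. Bm (B–D–F#) is not: scale degree 4 in F# major carries B (IV). In F# minor the chord on that degree is Bm, so here it functions as iv, borrowed from the parallel minor. E (E–G#–B) is not: scale degree 7 in F# major carries E#dim (vii°). In F# minor the chord on that degree is E, so here it functions as bVII, borrowed from the parallel minor.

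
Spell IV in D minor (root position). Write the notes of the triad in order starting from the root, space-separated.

G B D

The root, G, is scale degree 4 — the same note in D minor and D major; only the chord quality changes. In D major the chord on G is G–B–D.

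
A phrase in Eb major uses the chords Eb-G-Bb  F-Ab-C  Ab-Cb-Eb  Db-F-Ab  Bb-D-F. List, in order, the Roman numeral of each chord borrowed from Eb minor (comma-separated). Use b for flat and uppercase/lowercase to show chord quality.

Eb major has the diatonic set Eb, Fm, Gm, Ab, Bb, Cm, Ddim. Eb–G–Bb = Eb, F–Ab–C = Fm and Bb–D–F = Bb all belong to that set. Ab–Cb–Eb doesn't fit — on degree 4 Eb major would have Ab (IV). Abm is the degree-4 chord of Eb minor, so it is the borrowed iv. Db–F–Ab doesn't fit — on degree 7 Eb major would have Ddim (vii°). Db is the degree-7 chord of Eb minor, so it is the borrowed bVII.

iv, bVII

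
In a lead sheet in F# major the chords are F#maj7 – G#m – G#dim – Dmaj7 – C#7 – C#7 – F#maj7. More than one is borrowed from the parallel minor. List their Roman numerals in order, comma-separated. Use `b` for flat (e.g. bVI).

The diatonic triads in F# major are F#, G#m, A#m, B, C#, D#m, E#dim. F#maj7, G#m and C#7 all belong to that set. G#dim (G#–B–D) doesn't fit — on degree 2 F# major would have G#m (ii). G#dim is the degree-2 chord of F# minor, so it is the borrowed ii°. Dmaj7 (D–F#–A–C#) doesn't fit — on degree 6 F# major would have D#m (vi). Dmaj7 is the degree-6 chord of F# minor, so it is the borrowed bVImaj7.

ii°, bVImaj7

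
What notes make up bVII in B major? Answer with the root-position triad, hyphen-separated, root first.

A-C#-E

bVII is built on the lowered scale degree 7. In B major degree 7 is A#; lowered it becomes A. Building the major chord from the parallel minor on A: A–C#–E.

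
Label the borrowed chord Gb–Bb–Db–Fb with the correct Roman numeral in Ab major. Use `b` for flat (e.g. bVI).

The root Gb is the lowered 7th scale degree — diatonically Ab major has G there. The diatonic chord on degree 7 would be Gdim (vii°), but Gb–Bb–Db–Fb is the dominant-seventh chord from Ab minor. As a borrowed chord it is labeled bVII7.

bVII7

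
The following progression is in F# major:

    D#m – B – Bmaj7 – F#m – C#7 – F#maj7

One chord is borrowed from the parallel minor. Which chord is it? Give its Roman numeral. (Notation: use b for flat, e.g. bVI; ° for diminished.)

i

In F# major the diatonic chords are F#, G#m, A#m, B, C#, D#m, E#dim. D#m, B, Bmaj7, C#7 and F#maj7 all belong to that set. F#m (F#–A–C#) is not: scale degree 1 in F# major carries F# (I). In F# minor the chord on that degree is F#m, so here it functions as i, borrowed from the parallel minor.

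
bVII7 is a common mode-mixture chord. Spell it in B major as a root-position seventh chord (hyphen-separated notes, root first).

The root of bVII7 is the lowered 7th degree: A# becomes A. Stacking thirds in B minor on A gives A–C#–E–G.

A-C#-E-G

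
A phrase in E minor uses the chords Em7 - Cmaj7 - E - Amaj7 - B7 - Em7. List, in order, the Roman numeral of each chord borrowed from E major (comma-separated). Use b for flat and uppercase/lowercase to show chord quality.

The diatonic triads in E minor (with V from harmonic minor) are Em, F#dim, G, Am, B, C, D. Of the given chords, Em7, Cmaj7 and B7 are diatonic. E (E–G#–B) is not: scale degree 1 in E minor carries Em (i). In E major the chord on that degree is E, so here it functions as I, borrowed from the parallel major. Amaj7 (A–C#–E–G#) is not: scale degree 4 in E minor carries Am (iv). In E major the chord on that degree is Amaj7, so here it functions as IVmaj7, borrowed from the parallel major.

I, IVmaj7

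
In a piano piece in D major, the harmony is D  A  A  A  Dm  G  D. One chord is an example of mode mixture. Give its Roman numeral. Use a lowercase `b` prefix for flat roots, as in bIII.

In D major the diatonic chords are D, Em, F#m, G, A, Bm, C#dim. D, A and G are all diatonic. Dm (D–F–A) is not: scale degree 1 in D major carries D (I). In D minor the chord on that degree is Dm, so here it functions as i, borrowed from the parallel minor.

i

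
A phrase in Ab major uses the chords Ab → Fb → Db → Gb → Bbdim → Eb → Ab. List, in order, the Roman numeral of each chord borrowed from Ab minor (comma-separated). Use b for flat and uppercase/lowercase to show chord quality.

In Ab major the diatonic chords are Ab, Bbm, Cm, Db, Eb, Fm, Gdim. Ab, Db and Eb are all diatonic. Fb (Fb–Ab–Cb) doesn't fit — on degree 6 Ab major would have Fm (vi). Fb is the degree-6 chord of Ab minor, so it is the borrowed bVI. Gb (Gb–Bb–Db) is not: scale degree 7 in Ab major carries Gdim (vii°). In Ab minor the chord on that degree is Gb, so here it functions as bVII, borrowed from the parallel minor. Bbdim (Bb–Db–Fb) doesn't fit — on degree 2 Ab major would have Bbm (ii). Bbdim is the degree-2 chord of Ab minor, so it is the borrowed ii°.

bVI, bVII, ii°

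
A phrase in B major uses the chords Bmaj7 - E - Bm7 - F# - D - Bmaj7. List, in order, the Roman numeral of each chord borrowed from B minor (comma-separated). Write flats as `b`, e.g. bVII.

In B major the diatonic chords are B, C#m, D#m, E, F#, G#m, A#dim. Bmaj7, E and F# are all diatonic. Bm7 (B–D–F#–A) is not: scale degree 1 in B major carries B (I). In B minor the chord on that degree is Bm7, so here it functions as i7, borrowed from the parallel minor. D (D–F#–A) doesn't fit — on degree 3 B major would have D#m (iii). D is the degree-3 chord of B minor, so it is the borrowed bIII.

i7, bIII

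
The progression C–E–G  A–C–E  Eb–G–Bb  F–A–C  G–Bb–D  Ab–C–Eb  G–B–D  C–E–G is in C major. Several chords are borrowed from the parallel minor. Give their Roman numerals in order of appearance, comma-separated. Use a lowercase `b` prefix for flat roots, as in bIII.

bIII, v, bVI

C major has the diatonic set C, Dm, Em, F, G, Am, Bdim. Of the given chords, C–E–G = C, A–C–E = Am, F–A–C = F and G–B–D = G are diatonic. But Eb–G–Bb is foreign: the diatonic iii on degree 3 is Em, whereas Eb comes from C minor. It is labeled bIII. G–Bb–D is not: scale degree 5 in C major carries G (V). In C minor the chord on that degree is Gm, so here it functions as v, borrowed from the parallel minor. Ab–C–Eb doesn't fit — on degree 6 C major would have Am (vi). Ab is the degree-6 chord of C minor, so it is the borrowed bVI.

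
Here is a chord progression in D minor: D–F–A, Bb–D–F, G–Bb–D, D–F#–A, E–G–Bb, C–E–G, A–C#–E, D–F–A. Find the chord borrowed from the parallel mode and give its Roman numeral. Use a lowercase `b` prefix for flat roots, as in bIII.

D minor has the diatonic set Dm, Edim, F, Gm, A, Bb, C (with V from harmonic minor). Of the given chords, D–F–A = Dm, Bb–D–F = Bb, G–Bb–D = Gm, E–G–Bb = Edim, C–E–G = C and A–C#–E = A are diatonic. D–F#–A doesn't fit — on degree 1 D minor would have Dm (i). D is the degree-1 chord of D major, so it is the borrowed I.

I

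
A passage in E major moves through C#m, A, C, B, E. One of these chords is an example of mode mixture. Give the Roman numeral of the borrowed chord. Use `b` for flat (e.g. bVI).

E major has the diatonic set E, F#m, G#m, A, B, C#m, D#dim. Of the given chords, C#m, A, B and E are diatonic. C (C–E–G) is not: scale degree 6 in E major carries C#m (vi). In E minor the chord on that degree is C, so here it functions as bVI, borrowed from the parallel minor.

bVI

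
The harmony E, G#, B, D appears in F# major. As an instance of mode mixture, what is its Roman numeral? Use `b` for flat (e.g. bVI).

In F# major scale degree 7 is E#; E is its lowered form, from F# minor. E–G#–B–D is a dominant-seventh chord — the form found in F# minor, not the diatonic vii° (E#dim). Borrowed into F# major it is written bVII7.

bVII7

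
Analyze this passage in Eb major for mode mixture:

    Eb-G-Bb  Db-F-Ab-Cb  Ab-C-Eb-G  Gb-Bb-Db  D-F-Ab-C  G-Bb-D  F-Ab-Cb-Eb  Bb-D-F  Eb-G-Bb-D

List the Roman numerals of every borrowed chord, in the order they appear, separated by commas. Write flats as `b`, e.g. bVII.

bVII7, bIII, iiø7

Eb major has the diatonic set Eb, Fm, Gm, Ab, Bb, Cm, Ddim. Of the given chords, Eb–G–Bb = Eb, Ab–C–Eb–G = Abmaj7, D–F–Ab–C = Dm7b5, G–Bb–D = Gm, Bb–D–F = Bb and Eb–G–Bb–D = Ebmaj7 are diatonic. Db–F–Ab–Cb doesn't fit — on degree 7 Eb major would have Ddim (vii°). Db7 is the degree-7 chord of Eb minor, so it is the borrowed bVII7. Gb–Bb–Db is not: scale degree 3 in Eb major carries Gm (iii). In Eb minor the chord on that degree is Gb, so here it functions as bIII, borrowed from the parallel minor. F–Ab–Cb–Eb doesn't fit — on degree 2 Eb major would have Fm (ii). Fm7b5 is the degree-2 chord of Eb minor, so it is the borrowed iiø7.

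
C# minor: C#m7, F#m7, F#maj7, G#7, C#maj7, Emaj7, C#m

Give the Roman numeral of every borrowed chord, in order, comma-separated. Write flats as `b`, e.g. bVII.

IVmaj7, Imaj7

C# minor has the diatonic set C#m, D#dim, E, F#m, G#, A, B (with V from harmonic minor). C#m7, F#m7, G#7, Emaj7 and C#m are all diatonic. F#maj7 (F#–A#–C#–E#) is not: scale degree 4 in C# minor carries F#m (iv). In C# major the chord on that degree is F#maj7, so here it functions as IVmaj7, borrowed from the parallel major. C#maj7 (C#–E#–G#–B#) doesn't fit — on degree 1 C# minor would have C#m (i). C#maj7 is the degree-1 chord of C# major, so it is the borrowed Imaj7.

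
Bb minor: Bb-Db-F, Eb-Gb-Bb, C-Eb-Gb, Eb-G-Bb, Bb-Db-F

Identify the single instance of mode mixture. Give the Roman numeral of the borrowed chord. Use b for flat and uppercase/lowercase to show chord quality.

Bb minor has the diatonic set Bbm, Cdim, Db, Ebm, F, Gb, Ab (with V from harmonic minor). Bb–Db–F = Bbm, Eb–Gb–Bb = Ebm and C–Eb–Gb = Cdim all belong to that set. Eb–G–Bb is not: scale degree 4 in Bb minor carries Ebm (iv). In Bb major the chord on that degree is Eb, so here it functions as IV, borrowed from the parallel major.

IV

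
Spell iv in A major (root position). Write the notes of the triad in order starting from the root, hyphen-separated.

D-F-A

iv is built on scale degree 4, which is D in both A major and its parallel. Building the minor chord from the parallel minor on D: D–F–A.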